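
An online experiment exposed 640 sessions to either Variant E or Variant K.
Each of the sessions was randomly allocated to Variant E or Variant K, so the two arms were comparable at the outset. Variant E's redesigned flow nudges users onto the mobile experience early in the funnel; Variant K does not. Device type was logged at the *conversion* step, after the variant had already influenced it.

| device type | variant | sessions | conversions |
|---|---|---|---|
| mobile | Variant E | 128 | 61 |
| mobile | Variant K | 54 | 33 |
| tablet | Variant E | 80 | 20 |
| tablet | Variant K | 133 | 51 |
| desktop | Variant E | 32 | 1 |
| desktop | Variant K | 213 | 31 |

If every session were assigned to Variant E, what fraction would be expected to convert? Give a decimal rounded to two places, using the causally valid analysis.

Within every device type level Variant K has the higher rate, yet pooled Variant E does — Simpson's reversal.
Device type here is a post-treatment variable shaped by the variant; conditioning on it would introduce bias rather than remove it. The overall comparison is the causal one.
So P(outcome | do(Variant E)) is just the pooled rate for Variant E: 82/240 = 0.342.

0.34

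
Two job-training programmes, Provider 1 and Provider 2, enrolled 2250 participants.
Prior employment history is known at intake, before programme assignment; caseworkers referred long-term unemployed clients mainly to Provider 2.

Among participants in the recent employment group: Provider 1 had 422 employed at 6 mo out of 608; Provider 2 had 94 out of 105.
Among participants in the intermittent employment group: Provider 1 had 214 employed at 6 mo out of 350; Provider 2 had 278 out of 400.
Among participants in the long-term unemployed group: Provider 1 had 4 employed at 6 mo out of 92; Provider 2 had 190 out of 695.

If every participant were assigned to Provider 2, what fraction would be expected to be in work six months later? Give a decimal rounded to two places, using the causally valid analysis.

Nothing the programme does changes prior employment history; the imbalance is an allocation artefact. With prior employment history also predicting the outcome, the pooled figure is confounded, and the within-stratum comparison is the causal one.
Standardising Provider 2 to the population prior employment history mix: 0.317·94/105 + 0.333·278/400 + 0.350·190/695 = 0.611.

0.61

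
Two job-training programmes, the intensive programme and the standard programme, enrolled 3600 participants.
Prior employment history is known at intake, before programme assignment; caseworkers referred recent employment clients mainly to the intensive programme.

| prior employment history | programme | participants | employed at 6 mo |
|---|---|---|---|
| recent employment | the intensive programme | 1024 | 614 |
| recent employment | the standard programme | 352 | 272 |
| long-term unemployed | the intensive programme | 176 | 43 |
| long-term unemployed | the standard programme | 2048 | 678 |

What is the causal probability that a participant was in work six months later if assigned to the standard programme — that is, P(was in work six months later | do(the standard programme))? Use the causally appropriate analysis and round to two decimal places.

Prior employment history differs across programmes for reasons unrelated to any effect of the programme itself, and it separately predicts the outcome — a classic confounder. We must compare within prior employment history levels.
Standardising the standard programme to the population prior employment history mix: 0.382·272/352 + 0.618·678/2048 = 0.500.

0.50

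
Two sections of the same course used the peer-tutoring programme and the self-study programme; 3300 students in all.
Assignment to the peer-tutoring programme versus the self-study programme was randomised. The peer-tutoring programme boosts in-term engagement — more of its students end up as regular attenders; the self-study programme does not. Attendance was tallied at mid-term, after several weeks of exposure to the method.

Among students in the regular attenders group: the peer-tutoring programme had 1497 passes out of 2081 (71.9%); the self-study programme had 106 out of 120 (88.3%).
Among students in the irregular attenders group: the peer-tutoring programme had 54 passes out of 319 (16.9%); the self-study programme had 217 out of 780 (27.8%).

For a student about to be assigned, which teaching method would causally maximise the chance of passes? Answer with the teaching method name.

the peer-tutoring programme

Within every mid-term attendance level the self-study programme has the higher rate, yet pooled the peer-tutoring programme does — Simpson's reversal.
Mid-term attendance here is a post-treatment variable shaped by the teaching method; conditioning on it would introduce bias rather than remove it. The overall comparison is the causal one.
Pooled: the peer-tutoring programme 64.6% vs the self-study programme 35.9%; the peer-tutoring programme is higher overall.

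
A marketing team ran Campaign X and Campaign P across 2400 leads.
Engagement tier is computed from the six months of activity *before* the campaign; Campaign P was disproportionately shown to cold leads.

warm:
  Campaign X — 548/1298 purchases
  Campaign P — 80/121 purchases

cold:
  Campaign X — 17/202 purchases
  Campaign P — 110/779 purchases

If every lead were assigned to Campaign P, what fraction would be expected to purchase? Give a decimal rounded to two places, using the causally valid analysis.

0.45

Engagement tier is set before the campaign has any effect — it is not caused by the campaign — and it independently drives the outcome. That makes it a confounder, so the causal comparison is within engagement tier levels.
Standardising Campaign P to the population engagement tier mix: 0.591·80/121 + 0.409·110/779 = 0.449.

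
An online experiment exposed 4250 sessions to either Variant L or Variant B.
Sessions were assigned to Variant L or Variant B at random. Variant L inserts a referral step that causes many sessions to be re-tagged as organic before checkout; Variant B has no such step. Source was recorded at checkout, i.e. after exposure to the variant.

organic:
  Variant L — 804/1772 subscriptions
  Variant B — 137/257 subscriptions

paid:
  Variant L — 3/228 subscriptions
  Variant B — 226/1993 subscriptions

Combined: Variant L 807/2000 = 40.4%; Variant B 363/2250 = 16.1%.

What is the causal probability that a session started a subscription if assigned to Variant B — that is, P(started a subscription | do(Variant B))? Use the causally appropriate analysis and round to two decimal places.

0.16

Within every traffic source level Variant B has the higher rate, yet pooled Variant L does — Simpson's reversal.
Traffic source here is a post-treatment variable shaped by the variant; conditioning on it would introduce bias rather than remove it. The overall comparison is the causal one.
So P(outcome | do(Variant B)) is just the pooled rate for Variant B: 363/2250 = 0.161.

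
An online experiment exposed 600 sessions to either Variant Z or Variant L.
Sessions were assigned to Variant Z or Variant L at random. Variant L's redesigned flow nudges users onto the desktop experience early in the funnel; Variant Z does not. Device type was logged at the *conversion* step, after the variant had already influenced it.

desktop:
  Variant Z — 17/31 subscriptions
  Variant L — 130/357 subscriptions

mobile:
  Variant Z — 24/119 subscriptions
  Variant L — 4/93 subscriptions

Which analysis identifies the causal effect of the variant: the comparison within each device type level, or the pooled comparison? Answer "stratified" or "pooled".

Within every device type level Variant Z has the higher rate, yet pooled Variant L does — Simpson's reversal.
Stratifying would compare variants among sessions the variants themselves sorted into device type groups — a form of selection on an intermediate. The unconditioned pooled rates give the total causal effect.
Pooled: Variant Z 27.3% vs Variant L 29.8%; Variant L is higher overall.

pooled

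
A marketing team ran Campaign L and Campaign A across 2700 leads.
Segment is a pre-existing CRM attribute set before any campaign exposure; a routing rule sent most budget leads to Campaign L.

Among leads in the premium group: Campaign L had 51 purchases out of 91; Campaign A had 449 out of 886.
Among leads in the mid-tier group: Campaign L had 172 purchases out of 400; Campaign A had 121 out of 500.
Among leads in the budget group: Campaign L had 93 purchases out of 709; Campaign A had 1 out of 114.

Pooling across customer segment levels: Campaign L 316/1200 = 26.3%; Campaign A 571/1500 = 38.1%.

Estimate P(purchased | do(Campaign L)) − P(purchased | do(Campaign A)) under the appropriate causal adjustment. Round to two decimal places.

The customer segment-specific comparison favours Campaign L throughout, but the pooled figures favour Campaign A. The question is whether to condition on customer segment.
Nothing the campaign does changes customer segment; the imbalance is an allocation artefact. With customer segment also predicting the outcome, the pooled figure is confounded, and the within-stratum comparison is the causal one.
Adjusting over the population distribution of customer segment: 0.362·(0.560−0.507) + 0.333·(0.430−0.242) + 0.305·(0.131−0.009) = +0.119.

+0.12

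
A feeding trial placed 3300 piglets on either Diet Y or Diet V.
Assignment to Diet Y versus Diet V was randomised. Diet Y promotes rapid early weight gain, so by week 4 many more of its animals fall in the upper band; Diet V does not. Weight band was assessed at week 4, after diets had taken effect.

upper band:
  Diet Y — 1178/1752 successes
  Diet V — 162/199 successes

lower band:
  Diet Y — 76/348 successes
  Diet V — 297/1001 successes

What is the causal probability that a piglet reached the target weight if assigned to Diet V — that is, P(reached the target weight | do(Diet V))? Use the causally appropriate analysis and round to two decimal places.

0.38

The distribution of week-4 weight band is itself part of what the diet does — it is an intermediate outcome. Holding it fixed would remove that part of the effect; the total effect is the pooled difference.
So P(outcome | do(Diet V)) is just the pooled rate for Diet V: 459/1200 = 0.383.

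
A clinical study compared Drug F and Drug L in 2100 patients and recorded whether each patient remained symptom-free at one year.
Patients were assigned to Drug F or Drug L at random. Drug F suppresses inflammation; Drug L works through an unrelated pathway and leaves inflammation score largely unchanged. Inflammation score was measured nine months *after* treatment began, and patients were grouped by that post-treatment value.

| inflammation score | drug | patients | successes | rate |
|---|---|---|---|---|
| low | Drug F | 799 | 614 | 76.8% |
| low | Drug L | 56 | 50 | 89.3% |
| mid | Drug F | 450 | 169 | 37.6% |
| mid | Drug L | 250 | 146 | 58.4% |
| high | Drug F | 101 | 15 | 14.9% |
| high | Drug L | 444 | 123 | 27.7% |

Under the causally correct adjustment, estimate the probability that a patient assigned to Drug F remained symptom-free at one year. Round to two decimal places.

Inflammation score is recorded after the drug and is itself shifted by it — it sits on the causal path from drug to outcome. Conditioning on a mediator would strip out part of the effect we want; the pooled comparison gives the total causal effect.
So P(outcome | do(Drug F)) is just the pooled rate for Drug F: 798/1350 = 0.591.

0.59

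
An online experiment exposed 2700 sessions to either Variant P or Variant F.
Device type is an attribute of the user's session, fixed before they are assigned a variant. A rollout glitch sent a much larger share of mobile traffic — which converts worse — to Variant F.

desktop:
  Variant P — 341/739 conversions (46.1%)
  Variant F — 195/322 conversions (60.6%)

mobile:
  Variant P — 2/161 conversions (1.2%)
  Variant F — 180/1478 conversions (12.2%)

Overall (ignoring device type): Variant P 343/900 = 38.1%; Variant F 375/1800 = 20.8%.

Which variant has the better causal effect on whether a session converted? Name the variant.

Variant F

Within every device type level Variant F has the higher rate, yet pooled Variant P does — Simpson's reversal.
Here device type is a common cause — it drives both which variant a case falls under and the outcome. The crude comparison mixes populations; the stratum-specific rates are the causally relevant ones.
Within each level — desktop: 46.1% vs 60.6%; mobile: 1.2% vs 12.2% — Variant F is higher every time.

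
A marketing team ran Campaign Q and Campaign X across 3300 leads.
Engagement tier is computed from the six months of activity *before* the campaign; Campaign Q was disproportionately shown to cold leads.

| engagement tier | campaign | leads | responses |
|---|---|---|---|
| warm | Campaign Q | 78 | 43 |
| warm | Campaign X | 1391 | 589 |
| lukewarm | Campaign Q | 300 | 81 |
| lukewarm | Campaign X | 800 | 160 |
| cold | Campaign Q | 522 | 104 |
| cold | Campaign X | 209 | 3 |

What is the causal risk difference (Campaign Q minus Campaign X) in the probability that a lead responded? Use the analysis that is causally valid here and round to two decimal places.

+0.12

Engagement tier satisfies the back-door criterion: it is not a descendant of the campaign, and it blocks the spurious path from campaign to outcome. Adjusting for it (i.e., using the within-engagement tier rates) gives the causal effect.
Adjusting over the population distribution of engagement tier: 0.445·(0.551−0.423) + 0.333·(0.270−0.200) + 0.222·(0.199−0.014) = +0.121.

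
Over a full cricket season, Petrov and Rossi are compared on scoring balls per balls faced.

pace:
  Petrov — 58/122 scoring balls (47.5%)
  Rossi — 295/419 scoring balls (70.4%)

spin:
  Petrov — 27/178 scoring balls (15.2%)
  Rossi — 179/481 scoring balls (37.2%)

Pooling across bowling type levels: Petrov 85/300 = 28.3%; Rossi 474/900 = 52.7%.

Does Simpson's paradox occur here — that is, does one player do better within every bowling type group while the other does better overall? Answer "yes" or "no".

Within each bowling type level (pace 47.5% vs 70.4%; spin 15.2% vs 37.2%), Rossi has the higher rate every time. Pooled: 28.3% vs 52.7% — Rossi has the higher rate overall. They agree.

no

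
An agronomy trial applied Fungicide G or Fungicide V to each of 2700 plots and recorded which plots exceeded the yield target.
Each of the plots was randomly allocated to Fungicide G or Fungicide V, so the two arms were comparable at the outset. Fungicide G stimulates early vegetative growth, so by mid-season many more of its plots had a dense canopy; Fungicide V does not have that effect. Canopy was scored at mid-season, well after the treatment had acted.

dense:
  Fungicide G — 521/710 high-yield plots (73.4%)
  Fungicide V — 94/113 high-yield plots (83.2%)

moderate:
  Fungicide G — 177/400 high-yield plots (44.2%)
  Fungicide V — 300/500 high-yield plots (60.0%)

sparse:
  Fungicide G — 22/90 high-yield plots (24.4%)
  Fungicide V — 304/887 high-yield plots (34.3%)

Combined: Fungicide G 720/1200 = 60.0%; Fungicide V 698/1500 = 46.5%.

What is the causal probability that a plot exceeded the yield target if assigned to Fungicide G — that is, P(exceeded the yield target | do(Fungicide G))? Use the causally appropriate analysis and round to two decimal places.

Mid-season canopy is downstream of the fungicide. One should not condition on a consequence of treatment, so the overall rates are the right comparison.
So P(outcome | do(Fungicide G)) is just the pooled rate for Fungicide G: 720/1200 = 0.600.

0.60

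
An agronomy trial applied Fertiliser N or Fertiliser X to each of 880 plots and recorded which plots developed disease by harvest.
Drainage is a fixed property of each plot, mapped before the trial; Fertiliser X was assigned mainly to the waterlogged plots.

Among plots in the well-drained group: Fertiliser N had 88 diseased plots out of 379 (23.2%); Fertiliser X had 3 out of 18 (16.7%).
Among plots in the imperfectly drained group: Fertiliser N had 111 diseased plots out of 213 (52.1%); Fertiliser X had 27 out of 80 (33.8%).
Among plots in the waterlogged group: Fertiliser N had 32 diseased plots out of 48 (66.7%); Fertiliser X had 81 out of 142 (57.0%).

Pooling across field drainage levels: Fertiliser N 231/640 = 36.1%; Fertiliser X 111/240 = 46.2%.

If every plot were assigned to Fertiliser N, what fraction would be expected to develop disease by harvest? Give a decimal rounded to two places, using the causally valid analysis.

Fertiliser X is lower inside every field drainage stratum but Fertiliser N is lower in aggregate. Whether to stratify depends on how field drainage relates to the fertiliser.
Field drainage differs across fertilisers for reasons unrelated to any effect of the fertiliser itself, and it separately predicts the outcome — a classic confounder. We must compare within field drainage levels.
Standardising Fertiliser N to the population field drainage mix: 0.451·88/379 + 0.333·111/213 + 0.216·32/48 = 0.422.

0.42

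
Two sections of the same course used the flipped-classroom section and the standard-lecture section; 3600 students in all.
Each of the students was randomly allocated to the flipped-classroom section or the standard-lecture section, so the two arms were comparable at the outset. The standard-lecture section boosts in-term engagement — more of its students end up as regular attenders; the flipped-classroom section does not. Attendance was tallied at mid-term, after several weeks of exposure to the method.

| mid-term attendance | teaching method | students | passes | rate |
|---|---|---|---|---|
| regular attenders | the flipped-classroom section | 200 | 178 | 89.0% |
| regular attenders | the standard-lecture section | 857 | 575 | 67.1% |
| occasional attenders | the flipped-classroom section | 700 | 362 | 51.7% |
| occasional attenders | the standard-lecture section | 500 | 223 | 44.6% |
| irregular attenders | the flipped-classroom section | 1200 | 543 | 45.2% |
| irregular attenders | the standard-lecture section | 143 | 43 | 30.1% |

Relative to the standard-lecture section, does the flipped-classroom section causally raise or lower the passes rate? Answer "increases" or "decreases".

decreases

Because the teaching method influences mid-term attendance, mid-term attendance is a post-treatment mediator, not a confounder. Stratifying on it would bias the estimate; the causal effect is the crude pooled difference.
Pooled: the flipped-classroom section 51.6% vs the standard-lecture section 56.1%; the standard-lecture section is higher overall.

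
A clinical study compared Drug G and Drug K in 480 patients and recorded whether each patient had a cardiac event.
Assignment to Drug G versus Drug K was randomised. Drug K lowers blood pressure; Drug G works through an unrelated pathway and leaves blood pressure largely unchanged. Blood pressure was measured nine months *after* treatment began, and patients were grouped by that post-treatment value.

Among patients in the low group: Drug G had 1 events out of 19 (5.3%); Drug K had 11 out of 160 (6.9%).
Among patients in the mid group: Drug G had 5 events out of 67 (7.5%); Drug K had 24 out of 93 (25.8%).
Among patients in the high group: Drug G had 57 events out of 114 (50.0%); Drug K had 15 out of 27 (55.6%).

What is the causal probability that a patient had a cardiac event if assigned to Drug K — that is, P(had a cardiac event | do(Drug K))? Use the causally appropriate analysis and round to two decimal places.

0.18

The stratified and pooled comparisons disagree (Drug G wins within each blood pressure; Drug K wins overall), so the answer turns on the causal role of blood pressure.
Blood pressure lies on the pathway drug → blood pressure → outcome, so adjusting for it blocks the indirect effect. For the total causal effect of drug, use the unadjusted pooled rates.
So P(outcome | do(Drug K)) is just the pooled rate for Drug K: 50/280 = 0.179.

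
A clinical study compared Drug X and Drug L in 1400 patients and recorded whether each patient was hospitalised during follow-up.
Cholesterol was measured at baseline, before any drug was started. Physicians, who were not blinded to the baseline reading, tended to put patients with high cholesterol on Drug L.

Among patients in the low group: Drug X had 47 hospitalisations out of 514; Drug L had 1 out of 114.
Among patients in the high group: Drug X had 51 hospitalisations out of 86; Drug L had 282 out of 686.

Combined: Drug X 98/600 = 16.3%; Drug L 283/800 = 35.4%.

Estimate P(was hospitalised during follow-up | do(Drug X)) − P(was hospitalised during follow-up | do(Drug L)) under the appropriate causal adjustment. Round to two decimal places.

Since cholesterol is a pre-existing factor (not a product of the drug) and it affects the outcome on its own, it is a confounder. The stratified rates, not the pooled rate, identify the causal effect.
Adjusting over the population distribution of cholesterol: 0.449·(0.091−0.009) + 0.551·(0.593−0.411) = +0.137.

+0.14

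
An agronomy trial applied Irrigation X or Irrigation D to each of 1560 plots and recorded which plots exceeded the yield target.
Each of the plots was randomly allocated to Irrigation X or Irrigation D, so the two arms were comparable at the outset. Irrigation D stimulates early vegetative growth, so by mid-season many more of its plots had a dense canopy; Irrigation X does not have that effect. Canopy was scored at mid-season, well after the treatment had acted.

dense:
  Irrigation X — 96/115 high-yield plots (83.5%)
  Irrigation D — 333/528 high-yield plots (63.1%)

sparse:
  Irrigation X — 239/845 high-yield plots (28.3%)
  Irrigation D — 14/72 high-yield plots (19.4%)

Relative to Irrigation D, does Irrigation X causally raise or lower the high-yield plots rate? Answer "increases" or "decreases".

The stratified and pooled comparisons disagree (Irrigation X wins within each mid-season canopy; Irrigation D wins overall), so the answer turns on the causal role of mid-season canopy.
Mid-season canopy here is a post-treatment variable shaped by the irrigation; conditioning on it would introduce bias rather than remove it. The overall comparison is the causal one.
Pooled: Irrigation X 34.9% vs Irrigation D 57.8%; Irrigation D is higher overall.

decreases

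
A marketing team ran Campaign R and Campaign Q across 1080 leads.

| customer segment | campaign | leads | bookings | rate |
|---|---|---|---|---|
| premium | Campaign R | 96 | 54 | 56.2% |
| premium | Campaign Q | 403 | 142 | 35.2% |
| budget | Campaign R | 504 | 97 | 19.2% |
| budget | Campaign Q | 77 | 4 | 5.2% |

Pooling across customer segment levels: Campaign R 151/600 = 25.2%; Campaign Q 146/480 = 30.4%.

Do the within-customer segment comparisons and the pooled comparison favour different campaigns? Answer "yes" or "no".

yes

Within each customer segment level (premium 56.2% vs 35.2%; budget 19.2% vs 5.2%), Campaign R has the higher rate every time. Pooled: 25.2% vs 30.4% — Campaign Q has the higher rate overall. The two comparisons disagree.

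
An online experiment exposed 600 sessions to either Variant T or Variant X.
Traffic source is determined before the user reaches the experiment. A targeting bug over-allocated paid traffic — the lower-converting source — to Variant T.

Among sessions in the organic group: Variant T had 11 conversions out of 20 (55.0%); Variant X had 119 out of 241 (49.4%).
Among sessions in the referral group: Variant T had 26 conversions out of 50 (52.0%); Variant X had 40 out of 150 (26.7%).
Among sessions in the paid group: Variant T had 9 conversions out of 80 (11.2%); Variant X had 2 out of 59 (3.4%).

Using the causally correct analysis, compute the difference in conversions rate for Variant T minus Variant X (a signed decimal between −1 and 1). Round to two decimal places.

+0.13

Traffic source differs across variants for reasons unrelated to any effect of the variant itself, and it separately predicts the outcome — a classic confounder. We must compare within traffic source levels.
Adjusting over the population distribution of traffic source: 0.435·(0.550−0.494) + 0.333·(0.520−0.267) + 0.232·(0.113−0.034) = +0.127.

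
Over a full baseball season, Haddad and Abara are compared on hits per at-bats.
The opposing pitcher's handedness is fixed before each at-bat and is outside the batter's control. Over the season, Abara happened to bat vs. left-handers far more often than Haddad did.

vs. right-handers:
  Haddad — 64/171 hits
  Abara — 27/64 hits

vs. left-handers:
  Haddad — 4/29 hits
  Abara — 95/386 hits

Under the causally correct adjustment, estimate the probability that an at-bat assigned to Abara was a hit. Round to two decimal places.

Since pitcher handedness is a pre-existing factor (not a product of the player) and it affects the outcome on its own, it is a confounder. The stratified rates, not the pooled rate, identify the causal effect.
Standardising Abara to the population pitcher handedness mix: 0.362·27/64 + 0.638·95/386 = 0.310.

0.31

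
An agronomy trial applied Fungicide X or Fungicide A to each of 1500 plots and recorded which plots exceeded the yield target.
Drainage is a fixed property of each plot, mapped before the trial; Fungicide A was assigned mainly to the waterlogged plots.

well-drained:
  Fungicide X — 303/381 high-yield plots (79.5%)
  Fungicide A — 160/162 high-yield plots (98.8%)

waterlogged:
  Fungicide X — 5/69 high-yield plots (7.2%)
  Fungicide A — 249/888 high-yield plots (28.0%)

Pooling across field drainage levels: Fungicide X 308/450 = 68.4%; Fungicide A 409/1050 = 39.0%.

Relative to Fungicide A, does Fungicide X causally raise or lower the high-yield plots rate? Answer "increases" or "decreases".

Here field drainage is a common cause — it drives both which fungicide a case falls under and the outcome. The crude comparison mixes populations; the stratum-specific rates are the causally relevant ones.
Within each level — well-drained: 79.5% vs 98.8%; waterlogged: 7.2% vs 28.0% — Fungicide A is higher every time.

decreases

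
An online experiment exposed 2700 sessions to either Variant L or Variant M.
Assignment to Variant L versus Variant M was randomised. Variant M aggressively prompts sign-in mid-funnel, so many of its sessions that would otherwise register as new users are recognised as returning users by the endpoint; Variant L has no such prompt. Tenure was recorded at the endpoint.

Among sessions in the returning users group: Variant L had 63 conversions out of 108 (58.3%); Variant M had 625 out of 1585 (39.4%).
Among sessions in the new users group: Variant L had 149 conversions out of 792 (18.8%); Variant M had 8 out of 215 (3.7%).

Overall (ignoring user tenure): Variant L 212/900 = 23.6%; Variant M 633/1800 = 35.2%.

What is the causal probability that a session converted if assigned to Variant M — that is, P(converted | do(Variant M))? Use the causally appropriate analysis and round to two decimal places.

0.35

The user tenure-specific comparison favours Variant L throughout, but the pooled figures favour Variant M. The question is whether to condition on user tenure.
Because the variant influences user tenure, user tenure is a post-treatment mediator, not a confounder. Stratifying on it would bias the estimate; the causal effect is the crude pooled difference.
So P(outcome | do(Variant M)) is just the pooled rate for Variant M: 633/1800 = 0.352.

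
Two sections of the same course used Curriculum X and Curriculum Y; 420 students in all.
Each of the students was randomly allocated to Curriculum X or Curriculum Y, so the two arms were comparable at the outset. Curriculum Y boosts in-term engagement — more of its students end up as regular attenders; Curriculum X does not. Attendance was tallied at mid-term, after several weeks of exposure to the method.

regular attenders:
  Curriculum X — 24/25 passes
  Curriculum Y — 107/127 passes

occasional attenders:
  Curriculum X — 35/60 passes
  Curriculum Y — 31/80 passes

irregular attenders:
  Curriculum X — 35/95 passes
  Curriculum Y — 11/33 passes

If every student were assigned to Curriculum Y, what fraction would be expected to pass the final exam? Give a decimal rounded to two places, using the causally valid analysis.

0.62

The stratified and pooled comparisons disagree (Curriculum X wins within each mid-term attendance; Curriculum Y wins overall), so the answer turns on the causal role of mid-term attendance.
Mid-term attendance here is a post-treatment variable shaped by the teaching method; conditioning on it would introduce bias rather than remove it. The overall comparison is the causal one.
So P(outcome | do(Curriculum Y)) is just the pooled rate for Curriculum Y: 149/240 = 0.621.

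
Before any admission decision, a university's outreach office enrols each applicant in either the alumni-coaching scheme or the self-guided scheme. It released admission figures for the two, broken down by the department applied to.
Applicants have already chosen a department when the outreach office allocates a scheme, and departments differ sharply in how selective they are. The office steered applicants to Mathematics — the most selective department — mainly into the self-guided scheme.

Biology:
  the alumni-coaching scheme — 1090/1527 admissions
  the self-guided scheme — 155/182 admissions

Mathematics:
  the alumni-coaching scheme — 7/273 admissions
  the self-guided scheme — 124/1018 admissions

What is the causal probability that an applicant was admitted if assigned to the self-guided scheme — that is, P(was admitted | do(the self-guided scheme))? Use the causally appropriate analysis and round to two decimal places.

0.54

Here department is a common cause — it drives both which outreach scheme a case falls under and the outcome. The crude comparison mixes populations; the stratum-specific rates are the causally relevant ones.
Standardising the self-guided scheme to the population department mix: 0.570·155/182 + 0.430·124/1018 = 0.538.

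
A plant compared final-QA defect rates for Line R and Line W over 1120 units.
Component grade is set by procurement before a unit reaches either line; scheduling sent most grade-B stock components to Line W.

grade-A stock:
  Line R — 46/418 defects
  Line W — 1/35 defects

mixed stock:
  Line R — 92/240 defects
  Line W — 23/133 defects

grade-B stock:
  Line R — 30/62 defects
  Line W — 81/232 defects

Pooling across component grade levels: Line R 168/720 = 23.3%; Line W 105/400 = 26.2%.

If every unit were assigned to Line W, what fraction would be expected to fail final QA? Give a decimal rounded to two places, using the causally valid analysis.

0.16

Within every component grade level Line W has the lower rate, yet pooled Line R does — Simpson's reversal.
Since component grade is a pre-existing factor (not a product of the line) and it affects the outcome on its own, it is a confounder. The stratified rates, not the pooled rate, identify the causal effect.
Standardising Line W to the population component grade mix: 0.404·1/35 + 0.333·23/133 + 0.263·81/232 = 0.161.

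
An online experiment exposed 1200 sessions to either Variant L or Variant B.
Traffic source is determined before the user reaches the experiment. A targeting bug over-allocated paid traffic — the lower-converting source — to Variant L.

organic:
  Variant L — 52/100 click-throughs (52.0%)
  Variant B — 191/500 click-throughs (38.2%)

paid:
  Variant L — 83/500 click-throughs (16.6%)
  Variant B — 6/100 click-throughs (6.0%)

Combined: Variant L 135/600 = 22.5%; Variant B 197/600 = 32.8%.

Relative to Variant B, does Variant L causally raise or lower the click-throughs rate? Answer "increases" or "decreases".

increases

Traffic source satisfies the back-door criterion: it is not a descendant of the variant, and it blocks the spurious path from variant to outcome. Adjusting for it (i.e., using the within-traffic source rates) gives the causal effect.
Within each level — organic: 52.0% vs 38.2%; paid: 16.6% vs 6.0% — Variant L is higher every time.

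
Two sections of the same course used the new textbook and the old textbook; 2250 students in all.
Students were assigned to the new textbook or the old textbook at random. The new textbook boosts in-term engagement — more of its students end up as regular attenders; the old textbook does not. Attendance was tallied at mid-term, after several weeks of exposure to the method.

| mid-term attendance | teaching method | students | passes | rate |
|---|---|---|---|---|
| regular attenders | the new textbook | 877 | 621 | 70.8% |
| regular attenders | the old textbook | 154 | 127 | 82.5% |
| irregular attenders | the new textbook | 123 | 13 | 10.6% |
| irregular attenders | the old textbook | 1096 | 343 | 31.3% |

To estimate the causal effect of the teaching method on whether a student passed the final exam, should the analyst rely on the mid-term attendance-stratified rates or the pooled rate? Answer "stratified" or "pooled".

pooled

Mid-term attendance is recorded after the teaching method and is itself shifted by it — it sits on the causal path from teaching method to outcome. Conditioning on a mediator would strip out part of the effect we want; the pooled comparison gives the total causal effect.
Pooled: the new textbook 63.4% vs the old textbook 37.6%; the new textbook is higher overall.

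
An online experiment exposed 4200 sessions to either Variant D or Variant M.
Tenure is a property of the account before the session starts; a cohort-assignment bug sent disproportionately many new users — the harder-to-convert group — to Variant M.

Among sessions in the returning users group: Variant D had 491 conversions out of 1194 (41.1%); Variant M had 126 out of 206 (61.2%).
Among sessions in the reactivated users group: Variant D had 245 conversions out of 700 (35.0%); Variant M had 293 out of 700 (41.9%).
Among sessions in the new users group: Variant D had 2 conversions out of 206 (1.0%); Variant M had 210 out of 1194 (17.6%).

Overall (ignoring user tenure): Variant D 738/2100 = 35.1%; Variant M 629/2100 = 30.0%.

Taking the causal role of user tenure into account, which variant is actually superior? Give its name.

Variant M is higher inside every user tenure stratum but Variant D is higher in aggregate. Whether to stratify depends on how user tenure relates to the variant.
Since user tenure is a pre-existing factor (not a product of the variant) and it affects the outcome on its own, it is a confounder. The stratified rates, not the pooled rate, identify the causal effect.
Within each level — returning users: 41.1% vs 61.2%; reactivated users: 35.0% vs 41.9%; new users: 1.0% vs 17.6% — Variant M is higher every time.

Variant M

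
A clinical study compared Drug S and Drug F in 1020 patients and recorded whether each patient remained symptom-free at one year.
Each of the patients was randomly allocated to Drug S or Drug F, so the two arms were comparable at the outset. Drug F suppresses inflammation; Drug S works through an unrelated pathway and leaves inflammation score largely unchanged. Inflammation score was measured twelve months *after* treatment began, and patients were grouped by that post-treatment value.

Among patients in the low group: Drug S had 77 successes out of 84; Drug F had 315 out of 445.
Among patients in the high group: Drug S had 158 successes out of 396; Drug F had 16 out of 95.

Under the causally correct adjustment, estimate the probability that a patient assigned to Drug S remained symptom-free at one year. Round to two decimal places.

The stratified and pooled comparisons disagree (Drug S wins within each inflammation score; Drug F wins overall), so the answer turns on the causal role of inflammation score.
Because the drug influences inflammation score, inflammation score is a post-treatment mediator, not a confounder. Stratifying on it would bias the estimate; the causal effect is the crude pooled difference.
So P(outcome | do(Drug S)) is just the pooled rate for Drug S: 235/480 = 0.490.

0.49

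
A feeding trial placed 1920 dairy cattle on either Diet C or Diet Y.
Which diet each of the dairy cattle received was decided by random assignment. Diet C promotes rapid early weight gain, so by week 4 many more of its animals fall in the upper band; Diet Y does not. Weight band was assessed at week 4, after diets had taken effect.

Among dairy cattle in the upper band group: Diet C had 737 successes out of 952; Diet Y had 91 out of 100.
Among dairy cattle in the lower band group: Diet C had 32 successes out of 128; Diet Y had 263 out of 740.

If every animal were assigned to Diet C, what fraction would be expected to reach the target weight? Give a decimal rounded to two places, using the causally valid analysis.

Within every week-4 weight band level Diet Y has the higher rate, yet pooled Diet C does — Simpson's reversal.
Week-4 weight band here is a post-treatment variable shaped by the diet; conditioning on it would introduce bias rather than remove it. The overall comparison is the causal one.
So P(outcome | do(Diet C)) is just the pooled rate for Diet C: 769/1080 = 0.712.

0.71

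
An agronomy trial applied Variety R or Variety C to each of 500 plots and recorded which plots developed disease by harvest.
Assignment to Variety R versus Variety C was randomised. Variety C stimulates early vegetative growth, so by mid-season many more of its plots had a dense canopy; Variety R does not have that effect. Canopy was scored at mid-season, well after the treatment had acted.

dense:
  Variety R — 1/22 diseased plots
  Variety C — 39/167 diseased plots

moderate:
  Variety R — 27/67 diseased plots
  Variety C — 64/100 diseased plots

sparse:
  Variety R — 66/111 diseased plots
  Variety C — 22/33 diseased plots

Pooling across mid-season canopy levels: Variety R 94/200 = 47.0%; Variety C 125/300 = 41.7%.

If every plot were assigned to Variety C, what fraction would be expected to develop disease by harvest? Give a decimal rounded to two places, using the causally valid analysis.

0.42

Within every mid-season canopy level Variety R has the lower rate, yet pooled Variety C does — Simpson's reversal.
Stratifying would compare varietys among plots the varietys themselves sorted into mid-season canopy groups — a form of selection on an intermediate. The unconditioned pooled rates give the total causal effect.
So P(outcome | do(Variety C)) is just the pooled rate for Variety C: 125/300 = 0.417.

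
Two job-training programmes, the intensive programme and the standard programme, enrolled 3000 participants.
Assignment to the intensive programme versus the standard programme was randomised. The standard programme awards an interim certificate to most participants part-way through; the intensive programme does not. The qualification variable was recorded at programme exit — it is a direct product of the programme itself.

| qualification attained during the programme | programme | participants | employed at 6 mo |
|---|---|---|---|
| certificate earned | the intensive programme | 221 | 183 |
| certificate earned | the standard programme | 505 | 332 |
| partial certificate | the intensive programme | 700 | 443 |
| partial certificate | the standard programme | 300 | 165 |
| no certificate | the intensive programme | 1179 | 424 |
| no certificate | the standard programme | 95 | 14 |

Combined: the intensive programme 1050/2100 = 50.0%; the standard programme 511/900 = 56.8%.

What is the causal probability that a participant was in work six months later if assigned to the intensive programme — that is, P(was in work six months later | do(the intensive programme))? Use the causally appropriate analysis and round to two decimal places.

0.50

The stratified and pooled comparisons disagree (the intensive programme wins within each qualification attained during the programme; the standard programme wins overall), so the answer turns on the causal role of qualification attained during the programme.
Stratifying would compare programmes among participants the programmes themselves sorted into qualification attained during the programme groups — a form of selection on an intermediate. The unconditioned pooled rates give the total causal effect.
So P(outcome | do(the intensive programme)) is just the pooled rate for the intensive programme: 1050/2100 = 0.500.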